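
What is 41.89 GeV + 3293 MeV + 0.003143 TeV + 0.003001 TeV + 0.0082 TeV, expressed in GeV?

In GeV:
  41.89 GeV → 41.89
  3293 MeV = 3293e-3 GeV = 3.293
  0.003143 TeV = 0.003143e3 GeV = 3.143
  0.003001 TeV = 0.003001e3 GeV = 3.001
  0.0082 TeV = 0.0082e3 GeV = 8.2
Sum: 41.89 + 3.293 + 3.143 + 3.001 + 8.2 = 59.527

59.527 GeV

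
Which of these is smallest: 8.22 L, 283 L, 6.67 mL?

6.67 mL

8.22 L = 8.22 L
283 L = 283 L
6.67 mL = 0.00667 L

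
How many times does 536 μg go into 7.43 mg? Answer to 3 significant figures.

(7.43e-3) / (536e-6) = 0.01386e3

13.9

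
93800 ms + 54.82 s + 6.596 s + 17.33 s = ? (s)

172.546 s

In s:
  93800 ms = 93800 × 10^-3 s = 93.8
  54.82 s → 54.82
  6.596 s → 6.596
  17.33 s → 17.33
Sum: 93.8 + 54.82 + 6.596 + 17.33 = 172.546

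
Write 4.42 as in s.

0.00000000000000000442 s

atto = 1e-18, (no prefix) = 1e0; factor is 1e-18.
4.42 × 1e-18 = 0.00000000000000000442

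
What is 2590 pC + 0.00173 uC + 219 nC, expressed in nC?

In nC:
  2590 pC = 2590 × 10⁻³ nC = 2.59
  0.00173 uC = 0.00173 × 10³ nC = 1.73
  219 nC → 219
Sum: 2.59 + 1.73 + 219 = 223.32

223.32 nC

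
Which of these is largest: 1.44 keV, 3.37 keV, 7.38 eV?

1.44 keV = 1440 eV
3.37 keV = 3370 eV
7.38 eV = 7.38 eV

3.37 keV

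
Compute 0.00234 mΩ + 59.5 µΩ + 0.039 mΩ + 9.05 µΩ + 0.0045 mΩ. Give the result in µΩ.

In µΩ:
  0.00234 mΩ = 0.00234e3 µΩ = 2.34
  59.5 µΩ → 59.5
  0.039 mΩ = 0.039e3 µΩ = 39
  9.05 µΩ → 9.05
  0.0045 mΩ = 0.0045e3 µΩ = 4.5
Sum: 2.34 + 59.5 + 39 + 9.05 + 4.5 = 114.39

114.39 µΩ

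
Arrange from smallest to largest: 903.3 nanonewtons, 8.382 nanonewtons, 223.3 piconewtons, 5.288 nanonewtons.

223.3 piconewtons < 5.288 nanonewtons < 8.382 nanonewtons < 903.3 nanonewtons

903.3 nanonewtons = 0.0000009033 newtons
8.382 nanonewtons = 0.000000008382 newtons
223.3 piconewtons = 0.0000000002233 newtons
5.288 nanonewtons = 0.000000005288 newtons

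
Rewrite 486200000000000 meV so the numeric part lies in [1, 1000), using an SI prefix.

= 486.2 × 10⁹ eV; 10⁹ is giga.

486.2 GeV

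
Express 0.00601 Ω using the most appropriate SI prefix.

6.01 mΩ

= 6.01 × 10⁻³ Ω; 10⁻³ is milli.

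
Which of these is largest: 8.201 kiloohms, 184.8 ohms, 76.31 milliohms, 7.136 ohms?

8.201 kiloohms = 8201 ohms
184.8 ohms = 184.8 ohms
76.31 milliohms = 0.07631 ohms
7.136 ohms = 7.136 ohms

8.201 kiloohms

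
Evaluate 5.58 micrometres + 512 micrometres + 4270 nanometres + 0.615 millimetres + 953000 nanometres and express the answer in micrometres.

2089.85 micrometres

In micrometres:
  5.58 micrometres → 5.58
  512 micrometres → 512
  4270 nanometres = 4270 × 10⁻³ micrometres = 4.27
  0.615 millimetres = 0.615 × 10³ micrometres = 615
  953000 nanometres = 953000 × 10⁻³ micrometres = 953
Sum: 5.58 + 512 + 4.27 + 615 + 953 = 2089.85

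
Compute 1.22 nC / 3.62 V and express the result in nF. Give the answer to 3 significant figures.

(1.22 × 10⁻⁹) / (3.62) = 0.33702 × 10⁻⁹ F

0.337 nF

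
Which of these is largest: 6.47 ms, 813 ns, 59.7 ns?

6.47 ms = 0.00647 s
813 ns = 0.000000813 s
59.7 ns = 0.0000000597 s

6.47 ms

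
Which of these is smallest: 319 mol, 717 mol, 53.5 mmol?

319 mol = 319 mol
717 mol = 717 mol
53.5 mmol = 0.0535 mol

53.5 mmol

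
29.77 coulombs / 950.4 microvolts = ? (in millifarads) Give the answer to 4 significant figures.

31320000 millifarads

(29.77) / (950.4e-6) = 0.0313237e6 F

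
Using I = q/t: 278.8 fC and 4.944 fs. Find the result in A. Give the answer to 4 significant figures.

56.39 A

(278.8 × 10⁻¹⁵) / (4.944 × 10⁻¹⁵) = 56.3916 A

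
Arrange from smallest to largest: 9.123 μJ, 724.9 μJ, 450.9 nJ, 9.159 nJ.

9.159 nJ < 450.9 nJ < 9.123 μJ < 724.9 μJ

9.123 μJ = 0.000009123 J
724.9 μJ = 0.0007249 J
450.9 nJ = 0.0000004509 J
9.159 nJ = 0.000000009159 J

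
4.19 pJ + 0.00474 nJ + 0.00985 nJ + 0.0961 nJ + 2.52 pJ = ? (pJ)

117.4 pJ

In pJ:
  4.19 pJ → 4.19
  0.00474 nJ = 0.00474 × 10^3 pJ = 4.74
  0.00985 nJ = 0.00985 × 10^3 pJ = 9.85
  0.0961 nJ = 0.0961 × 10^3 pJ = 96.1
  2.52 pJ → 2.52
Sum: 4.19 + 4.74 + 9.85 + 96.1 + 2.52 = 117.4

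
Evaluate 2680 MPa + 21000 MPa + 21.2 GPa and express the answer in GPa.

In GPa:
  2680 MPa = 2680 × 10^-3 GPa = 2.68
  21000 MPa = 21000 × 10^-3 GPa = 21
  21.2 GPa → 21.2
Sum: 2.68 + 21 + 21.2 = 44.88

44.88 GPa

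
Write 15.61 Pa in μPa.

15610000 μPa

(no prefix) = 10^0, micro = 10^-6; factor is 10^6.
15.61 × 10^6 = 15610000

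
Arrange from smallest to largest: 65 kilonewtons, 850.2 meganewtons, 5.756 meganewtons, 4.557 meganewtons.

65 kilonewtons = 65000 newtons
850.2 meganewtons = 850200000 newtons
5.756 meganewtons = 5756000 newtons
4.557 meganewtons = 4557000 newtons

65 kilonewtons < 4.557 meganewtons < 5.756 meganewtons < 850.2 meganewtons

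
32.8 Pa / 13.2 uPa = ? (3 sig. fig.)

(32.8) / (13.2 × 10^-6) = 2.485 × 10^6

2480000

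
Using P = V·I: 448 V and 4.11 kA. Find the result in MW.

1.84128 MW

448 × 4.11e3 = 1841.28e3 W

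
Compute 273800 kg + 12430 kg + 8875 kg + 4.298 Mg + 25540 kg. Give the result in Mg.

324.943 Mg

In Mg:
  273800 kg = 273800 × 10⁻³ Mg = 273.8
  12430 kg = 12430 × 10⁻³ Mg = 12.43
  8875 kg = 8875 × 10⁻³ Mg = 8.875
  4.298 Mg → 4.298
  25540 kg = 25540 × 10⁻³ Mg = 25.54
Sum: 273.8 + 12.43 + 8.875 + 4.298 + 25.54 = 324.943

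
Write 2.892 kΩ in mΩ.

kilo = 10³, milli = 10⁻³; factor is 10⁶.
2.892 × 10⁶ = 2892000

2892000 mΩ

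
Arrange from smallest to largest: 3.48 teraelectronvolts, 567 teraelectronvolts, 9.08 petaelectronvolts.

3.48 teraelectronvolts = 3480000000000 electronvolts
567 teraelectronvolts = 567000000000000 electronvolts
9.08 petaelectronvolts = 9080000000000000 electronvolts

3.48 teraelectronvolts < 567 teraelectronvolts < 9.08 petaelectronvolts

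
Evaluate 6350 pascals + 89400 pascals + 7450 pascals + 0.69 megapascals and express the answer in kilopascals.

793.2 kilopascals

In kilopascals:
  6350 pascals = 6350 × 10^-3 kilopascals = 6.35
  89400 pascals = 89400 × 10^-3 kilopascals = 89.4
  7450 pascals = 7450 × 10^-3 kilopascals = 7.45
  0.69 megapascals = 0.69 × 10^3 kilopascals = 690
Sum: 6.35 + 89.4 + 7.45 + 690 = 793.2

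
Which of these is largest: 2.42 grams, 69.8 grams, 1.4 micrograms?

69.8 grams

2.42 grams = 2.42 grams
69.8 grams = 69.8 grams
1.4 micrograms = 0.0000014 grams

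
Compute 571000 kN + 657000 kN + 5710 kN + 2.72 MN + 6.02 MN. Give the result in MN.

In MN:
  571000 kN = 571000 × 10⁻³ MN = 571
  657000 kN = 657000 × 10⁻³ MN = 657
  5710 kN = 5710 × 10⁻³ MN = 5.71
  2.72 MN → 2.72
  6.02 MN → 6.02
Sum: 571 + 657 + 5.71 + 2.72 + 6.02 = 1242.45

1242.45 MN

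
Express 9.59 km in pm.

kilo = 10^3, pico = 10^-12; factor is 10^15.
9.59 × 10^15 = 9590000000000000

9590000000000000 pm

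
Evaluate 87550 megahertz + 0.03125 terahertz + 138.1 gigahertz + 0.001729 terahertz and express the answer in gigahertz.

In gigahertz:
  87550 megahertz = 87550 × 10⁻³ gigahertz = 87.55
  0.03125 terahertz = 0.03125 × 10³ gigahertz = 31.25
  138.1 gigahertz → 138.1
  0.001729 terahertz = 0.001729 × 10³ gigahertz = 1.729
Sum: 87.55 + 31.25 + 138.1 + 1.729 = 258.629

258.629 gigahertz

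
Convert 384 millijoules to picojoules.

milli = 10^-3, pico = 10^-12; factor is 10^9.
384 × 10^9 = 384000000000

384000000000 picojoules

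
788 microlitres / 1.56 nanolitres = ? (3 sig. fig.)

(788 × 10⁻⁶) / (1.56 × 10⁻⁹) = 505.1 × 10³

505000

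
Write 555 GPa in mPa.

555000000000000 mPa

giga = 1e9, milli = 1e-3; factor is 1e12.
555 × 1e12 = 555000000000000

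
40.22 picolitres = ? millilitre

0.00000004022 millilitres

pico = 10⁻¹², milli = 10⁻³; factor is 10⁻⁹.
40.22 × 10⁻⁹ = 0.00000004022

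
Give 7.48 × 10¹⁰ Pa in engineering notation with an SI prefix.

= 74.8 × 10⁹ Pa; 10⁹ is giga.

74.8 GPa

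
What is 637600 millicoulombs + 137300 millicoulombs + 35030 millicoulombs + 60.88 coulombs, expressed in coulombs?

870.81 coulombs

In coulombs:
  637600 millicoulombs = 637600 × 10^-3 coulombs = 637.6
  137300 millicoulombs = 137300 × 10^-3 coulombs = 137.3
  35030 millicoulombs = 35030 × 10^-3 coulombs = 35.03
  60.88 coulombs → 60.88
Sum: 637.6 + 137.3 + 35.03 + 60.88 = 870.81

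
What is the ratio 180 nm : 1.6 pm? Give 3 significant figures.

112000

(180e-9) / (1.6e-12) = 112.5e3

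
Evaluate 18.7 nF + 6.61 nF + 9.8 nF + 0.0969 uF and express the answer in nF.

In nF:
  18.7 nF → 18.7
  6.61 nF → 6.61
  9.8 nF → 9.8
  0.0969 uF = 0.0969e3 nF = 96.9
Sum: 18.7 + 6.61 + 9.8 + 96.9 = 132.01

132.01 nF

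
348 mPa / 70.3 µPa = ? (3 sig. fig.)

4950

(348e-3) / (70.3e-6) = 4.95e3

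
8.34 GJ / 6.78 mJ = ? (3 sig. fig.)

1230000000000

(8.34e9) / (6.78e-3) = 1.23e12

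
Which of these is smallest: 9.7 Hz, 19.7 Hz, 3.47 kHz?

9.7 Hz = 9.7 Hz
19.7 Hz = 19.7 Hz
3.47 kHz = 3470 Hz

9.7 Hz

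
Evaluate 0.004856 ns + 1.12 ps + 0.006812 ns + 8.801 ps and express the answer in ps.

21.589 ps

In ps:
  0.004856 ns = 0.004856 × 10^3 ps = 4.856
  1.12 ps → 1.12
  0.006812 ns = 0.006812 × 10^3 ps = 6.812
  8.801 ps → 8.801
Sum: 4.856 + 1.12 + 6.812 + 8.801 = 21.589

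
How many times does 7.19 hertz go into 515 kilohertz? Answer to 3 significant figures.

(515 × 10^3) / (7.19) = 71.63 × 10^3

71600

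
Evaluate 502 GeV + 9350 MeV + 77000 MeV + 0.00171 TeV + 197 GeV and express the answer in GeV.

In GeV:
  502 GeV → 502
  9350 MeV = 9350 × 10^-3 GeV = 9.35
  77000 MeV = 77000 × 10^-3 GeV = 77
  0.00171 TeV = 0.00171 × 10^3 GeV = 1.71
  197 GeV → 197
Sum: 502 + 9.35 + 77 + 1.71 + 197 = 787.06

787.06 GeV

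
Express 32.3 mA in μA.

32300 μA

milli = 1e-3, micro = 1e-6; factor is 1e3.
32.3 × 1e3 = 32300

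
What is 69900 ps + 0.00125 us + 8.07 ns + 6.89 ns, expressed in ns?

In ns:
  69900 ps = 69900e-3 ns = 69.9
  0.00125 us = 0.00125e3 ns = 1.25
  8.07 ns → 8.07
  6.89 ns → 6.89
Sum: 69.9 + 1.25 + 8.07 + 6.89 = 86.11

86.11 ns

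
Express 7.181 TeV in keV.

7181000000 keV

tera = 10^12, kilo = 10^3; factor is 10^9.
7.181 × 10^9 = 7181000000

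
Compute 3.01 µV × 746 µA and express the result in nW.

2.24546 nW

3.01 × 10⁻⁶ × 746 × 10⁻⁶ = 2245.46 × 10⁻¹² W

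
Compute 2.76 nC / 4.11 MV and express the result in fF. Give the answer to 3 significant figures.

(2.76 × 10^-9) / (4.11 × 10^6) = 0.67153 × 10^-15 F

0.672 fF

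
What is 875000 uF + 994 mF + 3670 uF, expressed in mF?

1872.67 mF

In mF:
  875000 uF = 875000e-3 mF = 875
  994 mF → 994
  3670 uF = 3670e-3 mF = 3.67
Sum: 875 + 994 + 3.67 = 1872.67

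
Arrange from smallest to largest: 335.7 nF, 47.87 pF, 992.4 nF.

335.7 nF = 0.0000003357 F
47.87 pF = 0.00000000004787 F
992.4 nF = 0.0000009924 F

47.87 pF < 335.7 nF < 992.4 nF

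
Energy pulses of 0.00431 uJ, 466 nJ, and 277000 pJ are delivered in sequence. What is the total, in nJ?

In nJ:
  0.00431 uJ = 0.00431e3 nJ = 4.31
  466 nJ → 466
  277000 pJ = 277000e-3 nJ = 277
Sum: 4.31 + 466 + 277 = 747.31

747.31 nJ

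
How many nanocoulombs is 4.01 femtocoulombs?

femto = 10⁻¹⁵, nano = 10⁻⁹; factor is 10⁻⁶.
4.01 × 10⁻⁶ = 0.00000401

0.00000401 nanocoulombs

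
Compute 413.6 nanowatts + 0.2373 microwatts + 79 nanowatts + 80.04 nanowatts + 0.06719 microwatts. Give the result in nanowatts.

877.13 nanowatts

In nanowatts:
  413.6 nanowatts → 413.6
  0.2373 microwatts = 0.2373 × 10³ nanowatts = 237.3
  79 nanowatts → 79
  80.04 nanowatts → 80.04
  0.06719 microwatts = 0.06719 × 10³ nanowatts = 67.19
Sum: 413.6 + 237.3 + 79 + 80.04 + 67.19 = 877.13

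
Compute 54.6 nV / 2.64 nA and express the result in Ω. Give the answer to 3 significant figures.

20.7 Ω

(54.6e-9) / (2.64e-9) = 20.682 Ω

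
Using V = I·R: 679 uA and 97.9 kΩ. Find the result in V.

66.4741 V

679e-6 × 97.9e3 = 66474.1e-3 V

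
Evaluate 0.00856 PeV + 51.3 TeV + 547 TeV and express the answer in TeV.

In TeV:
  0.00856 PeV = 0.00856 × 10^3 TeV = 8.56
  51.3 TeV → 51.3
  547 TeV → 547
Sum: 8.56 + 51.3 + 547 = 606.86

606.86 TeV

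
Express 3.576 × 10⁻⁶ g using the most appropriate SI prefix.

3.576 μg

= 3.576 × 10⁻⁶ g; 10⁻⁶ is micro.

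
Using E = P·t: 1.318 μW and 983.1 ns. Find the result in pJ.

1.2957258 pJ

1.318 × 10^-6 × 983.1 × 10^-9 = 1295.7258 × 10^-15 J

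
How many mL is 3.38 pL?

pico = 1e-12, milli = 1e-3; factor is 1e-9.
3.38 × 1e-9 = 0.00000000338

0.00000000338 mL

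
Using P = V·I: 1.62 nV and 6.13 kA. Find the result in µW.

9.9306 µW

1.62 × 10^-9 × 6.13 × 10^3 = 9.9306 × 10^-6 W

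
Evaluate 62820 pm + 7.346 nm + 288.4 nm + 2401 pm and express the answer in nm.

In nm:
  62820 pm = 62820 × 10^-3 nm = 62.82
  7.346 nm → 7.346
  288.4 nm → 288.4
  2401 pm = 2401 × 10^-3 nm = 2.401
Sum: 62.82 + 7.346 + 288.4 + 2.401 = 360.967

360.967 nm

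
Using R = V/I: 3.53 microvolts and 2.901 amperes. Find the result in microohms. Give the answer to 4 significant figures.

(3.53 × 10⁻⁶) / (2.901) = 1.21682 × 10⁻⁶ Ω

1.217 microohms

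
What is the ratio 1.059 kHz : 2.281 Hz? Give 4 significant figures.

(1.059e3) / (2.281) = 0.46427e3

464.3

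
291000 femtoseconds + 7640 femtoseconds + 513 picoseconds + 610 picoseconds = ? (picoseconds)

1421.64 picoseconds

In picoseconds:
  291000 femtoseconds = 291000 × 10^-3 picoseconds = 291
  7640 femtoseconds = 7640 × 10^-3 picoseconds = 7.64
  513 picoseconds → 513
  610 picoseconds → 610
Sum: 291 + 7.64 + 513 + 610 = 1421.64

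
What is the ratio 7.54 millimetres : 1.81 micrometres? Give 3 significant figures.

(7.54 × 10^-3) / (1.81 × 10^-6) = 4.166 × 10^3

4170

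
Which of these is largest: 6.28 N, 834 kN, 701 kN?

834 kN

6.28 N = 6.28 N
834 kN = 834000 N
701 kN = 701000 N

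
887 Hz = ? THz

(no prefix) = 10^0, tera = 10^12; factor is 10^-12.
887 × 10^-12 = 0.000000000887

0.000000000887 THz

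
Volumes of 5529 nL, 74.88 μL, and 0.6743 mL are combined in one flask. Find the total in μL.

In μL:
  5529 nL = 5529 × 10^-3 μL = 5.529
  74.88 μL → 74.88
  0.6743 mL = 0.6743 × 10^3 μL = 674.3
Sum: 5.529 + 74.88 + 674.3 = 754.709

754.709 μL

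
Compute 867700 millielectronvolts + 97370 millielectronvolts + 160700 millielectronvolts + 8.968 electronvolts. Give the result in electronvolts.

1134.738 electronvolts

In electronvolts:
  867700 millielectronvolts = 867700 × 10^-3 electronvolts = 867.7
  97370 millielectronvolts = 97370 × 10^-3 electronvolts = 97.37
  160700 millielectronvolts = 160700 × 10^-3 electronvolts = 160.7
  8.968 electronvolts → 8.968
Sum: 867.7 + 97.37 + 160.7 + 8.968 = 1134.738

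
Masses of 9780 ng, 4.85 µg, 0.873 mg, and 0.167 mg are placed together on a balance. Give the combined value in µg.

1054.63 µg

In µg:
  9780 ng = 9780 × 10⁻³ µg = 9.78
  4.85 µg → 4.85
  0.873 mg = 0.873 × 10³ µg = 873
  0.167 mg = 0.167 × 10³ µg = 167
Sum: 9.78 + 4.85 + 873 + 167 = 1054.63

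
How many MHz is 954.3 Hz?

0.0009543 MHz

(no prefix) = 1e0, mega = 1e6; factor is 1e-6.
954.3 × 1e-6 = 0.0009543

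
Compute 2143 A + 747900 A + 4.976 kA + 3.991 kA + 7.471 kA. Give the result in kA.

In kA:
  2143 A = 2143e-3 kA = 2.143
  747900 A = 747900e-3 kA = 747.9
  4.976 kA → 4.976
  3.991 kA → 3.991
  7.471 kA → 7.471
Sum: 2.143 + 747.9 + 4.976 + 3.991 + 7.471 = 766.481

766.481 kA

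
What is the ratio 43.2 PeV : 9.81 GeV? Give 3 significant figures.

4400000

(43.2 × 10^15) / (9.81 × 10^9) = 4.404 × 10^6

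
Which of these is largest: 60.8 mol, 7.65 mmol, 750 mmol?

60.8 mol = 60.8 mol
7.65 mmol = 0.00765 mol
750 mmol = 0.75 mol

60.8 mol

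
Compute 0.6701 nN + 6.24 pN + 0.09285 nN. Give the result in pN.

In pN:
  0.6701 nN = 0.6701 × 10^3 pN = 670.1
  6.24 pN → 6.24
  0.09285 nN = 0.09285 × 10^3 pN = 92.85
Sum: 670.1 + 6.24 + 92.85 = 769.19

769.19 pN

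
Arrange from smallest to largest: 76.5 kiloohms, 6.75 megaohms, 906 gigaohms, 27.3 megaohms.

76.5 kiloohms = 76500 ohms
6.75 megaohms = 6750000 ohms
906 gigaohms = 906000000000 ohms
27.3 megaohms = 27300000 ohms

76.5 kiloohms < 6.75 megaohms < 27.3 megaohms < 906 gigaohms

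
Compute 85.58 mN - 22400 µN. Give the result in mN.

63.18 mN

In mN:
  85.58 mN → 85.58
  22400 µN = 22400e-3 mN = 22.4
Difference: 85.58 - 22.4 = 63.18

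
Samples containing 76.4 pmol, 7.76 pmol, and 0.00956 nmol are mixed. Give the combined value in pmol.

93.72 pmol

In pmol:
  76.4 pmol → 76.4
  7.76 pmol → 7.76
  0.00956 nmol = 0.00956 × 10³ pmol = 9.56
Sum: 76.4 + 7.76 + 9.56 = 93.72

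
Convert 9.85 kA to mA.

kilo = 10³, milli = 10⁻³; factor is 10⁶.
9.85 × 10⁶ = 9850000

9850000 mA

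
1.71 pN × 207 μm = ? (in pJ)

0.00035397 pJ

1.71e-12 × 207e-6 = 353.97e-18 J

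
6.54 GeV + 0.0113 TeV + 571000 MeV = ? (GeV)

In GeV:
  6.54 GeV → 6.54
  0.0113 TeV = 0.0113 × 10³ GeV = 11.3
  571000 MeV = 571000 × 10⁻³ GeV = 571
Sum: 6.54 + 11.3 + 571 = 588.84

588.84 GeV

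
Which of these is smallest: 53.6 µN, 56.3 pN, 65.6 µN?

53.6 µN = 0.0000536 N
56.3 pN = 0.0000000000563 N
65.6 µN = 0.0000656 N

56.3 pN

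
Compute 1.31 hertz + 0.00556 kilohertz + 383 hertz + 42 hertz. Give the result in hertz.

In hertz:
  1.31 hertz → 1.31
  0.00556 kilohertz = 0.00556 × 10³ hertz = 5.56
  383 hertz → 383
  42 hertz → 42
Sum: 1.31 + 5.56 + 383 + 42 = 431.87

431.87 hertz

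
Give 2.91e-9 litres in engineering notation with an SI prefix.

= 2.91e-9 litres; 1e-9 is nano.

2.91 nanolitres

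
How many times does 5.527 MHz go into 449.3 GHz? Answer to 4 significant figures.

81290

(449.3 × 10^9) / (5.527 × 10^6) = 81.292 × 10^3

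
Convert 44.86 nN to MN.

0.00000000000004486 MN

nano = 1e-9, mega = 1e6; factor is 1e-15.
44.86 × 1e-15 = 0.00000000000004486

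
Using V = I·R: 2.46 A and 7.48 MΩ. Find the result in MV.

18.4008 MV

2.46 × 7.48e6 = 18.4008e6 V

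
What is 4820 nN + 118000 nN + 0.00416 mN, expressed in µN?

126.98 µN

In µN:
  4820 nN = 4820 × 10^-3 µN = 4.82
  118000 nN = 118000 × 10^-3 µN = 118
  0.00416 mN = 0.00416 × 10^3 µN = 4.16
Sum: 4.82 + 118 + 4.16 = 126.98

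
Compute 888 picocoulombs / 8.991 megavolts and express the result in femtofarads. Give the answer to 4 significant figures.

0.09877 femtofarads

(888e-12) / (8.991e6) = 98.7654e-18 F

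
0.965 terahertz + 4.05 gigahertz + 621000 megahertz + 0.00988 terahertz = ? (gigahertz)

In gigahertz:
  0.965 terahertz = 0.965 × 10³ gigahertz = 965
  4.05 gigahertz → 4.05
  621000 megahertz = 621000 × 10⁻³ gigahertz = 621
  0.00988 terahertz = 0.00988 × 10³ gigahertz = 9.88
Sum: 965 + 4.05 + 621 + 9.88 = 1599.93

1599.93 gigahertz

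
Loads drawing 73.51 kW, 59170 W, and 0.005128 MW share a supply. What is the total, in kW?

137.808 kW

In kW:
  73.51 kW → 73.51
  59170 W = 59170 × 10^-3 kW = 59.17
  0.005128 MW = 0.005128 × 10^3 kW = 5.128
Sum: 73.51 + 59.17 + 5.128 = 137.808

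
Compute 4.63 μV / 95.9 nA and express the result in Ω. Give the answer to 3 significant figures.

48.3 Ω

(4.63e-6) / (95.9e-9) = 0.048279e3 Ω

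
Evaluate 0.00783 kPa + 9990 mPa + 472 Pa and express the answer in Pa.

In Pa:
  0.00783 kPa = 0.00783 × 10³ Pa = 7.83
  9990 mPa = 9990 × 10⁻³ Pa = 9.99
  472 Pa → 472
Sum: 7.83 + 9.99 + 472 = 489.82

489.82 Pa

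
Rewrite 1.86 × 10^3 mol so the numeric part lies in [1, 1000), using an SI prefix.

1.86 kmol

= 1.86 × 10^3 mol; 10^3 is kilo.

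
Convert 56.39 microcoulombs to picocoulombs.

56390000 picocoulombs

micro = 10^-6, pico = 10^-12; factor is 10^6.
56.39 × 10^6 = 56390000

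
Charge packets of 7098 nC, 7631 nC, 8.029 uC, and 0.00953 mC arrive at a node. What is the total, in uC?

In uC:
  7098 nC = 7098e-3 uC = 7.098
  7631 nC = 7631e-3 uC = 7.631
  8.029 uC → 8.029
  0.00953 mC = 0.00953e3 uC = 9.53
Sum: 7.098 + 7.631 + 8.029 + 9.53 = 32.288

32.288 uC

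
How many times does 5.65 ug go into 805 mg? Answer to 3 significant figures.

(805 × 10⁻³) / (5.65 × 10⁻⁶) = 142.5 × 10³

142000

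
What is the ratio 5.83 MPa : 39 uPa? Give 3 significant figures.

149000000000

(5.83e6) / (39e-6) = 0.1495e12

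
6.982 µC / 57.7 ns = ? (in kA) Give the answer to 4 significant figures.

(6.982 × 10⁻⁶) / (57.7 × 10⁻⁹) = 0.121005 × 10³ A

0.1210 kA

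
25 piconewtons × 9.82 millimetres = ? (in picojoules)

25 × 10^-12 × 9.82 × 10^-3 = 245.5 × 10^-15 J

0.2455 picojoules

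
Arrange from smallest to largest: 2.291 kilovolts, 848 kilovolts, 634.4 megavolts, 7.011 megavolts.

2.291 kilovolts < 848 kilovolts < 7.011 megavolts < 634.4 megavolts

2.291 kilovolts = 2291 volts
848 kilovolts = 848000 volts
634.4 megavolts = 634400000 volts
7.011 megavolts = 7011000 volts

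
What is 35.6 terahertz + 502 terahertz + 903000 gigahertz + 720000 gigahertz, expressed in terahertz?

2160.6 terahertz

In terahertz:
  35.6 terahertz → 35.6
  502 terahertz → 502
  903000 gigahertz = 903000 × 10^-3 terahertz = 903
  720000 gigahertz = 720000 × 10^-3 terahertz = 720
Sum: 35.6 + 502 + 903 + 720 = 2160.6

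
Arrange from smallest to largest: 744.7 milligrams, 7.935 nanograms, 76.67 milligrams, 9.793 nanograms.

7.935 nanograms < 9.793 nanograms < 76.67 milligrams < 744.7 milligrams

744.7 milligrams = 0.7447 grams
7.935 nanograms = 0.000000007935 grams
76.67 milligrams = 0.07667 grams
9.793 nanograms = 0.000000009793 grams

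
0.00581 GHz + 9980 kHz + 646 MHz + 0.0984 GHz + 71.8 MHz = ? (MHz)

In MHz:
  0.00581 GHz = 0.00581 × 10³ MHz = 5.81
  9980 kHz = 9980 × 10⁻³ MHz = 9.98
  646 MHz → 646
  0.0984 GHz = 0.0984 × 10³ MHz = 98.4
  71.8 MHz → 71.8
Sum: 5.81 + 9.98 + 646 + 98.4 + 71.8 = 831.99

831.99 MHz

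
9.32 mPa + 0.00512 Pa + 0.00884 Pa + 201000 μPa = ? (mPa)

224.28 mPa

In mPa:
  9.32 mPa → 9.32
  0.00512 Pa = 0.00512 × 10^3 mPa = 5.12
  0.00884 Pa = 0.00884 × 10^3 mPa = 8.84
  201000 μPa = 201000 × 10^-3 mPa = 201
Sum: 9.32 + 5.12 + 8.84 + 201 = 224.28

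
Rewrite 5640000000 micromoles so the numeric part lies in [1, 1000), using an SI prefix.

= 5.64 × 10^3 moles; 10^3 is kilo.

5.64 kilomoles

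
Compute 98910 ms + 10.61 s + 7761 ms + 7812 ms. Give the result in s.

125.093 s

In s:
  98910 ms = 98910 × 10⁻³ s = 98.91
  10.61 s → 10.61
  7761 ms = 7761 × 10⁻³ s = 7.761
  7812 ms = 7812 × 10⁻³ s = 7.812
Sum: 98.91 + 10.61 + 7.761 + 7.812 = 125.093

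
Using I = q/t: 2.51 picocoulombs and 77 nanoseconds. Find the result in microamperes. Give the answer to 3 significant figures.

32.6 microamperes

(2.51 × 10^-12) / (77 × 10^-9) = 0.032597 × 10^-3 A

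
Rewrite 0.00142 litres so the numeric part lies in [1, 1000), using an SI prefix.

1.42 millilitres

= 1.42 × 10^-3 litres; 10^-3 is milli.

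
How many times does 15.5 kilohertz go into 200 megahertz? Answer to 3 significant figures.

(200e6) / (15.5e3) = 12.9e3

12900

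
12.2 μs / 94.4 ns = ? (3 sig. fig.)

(12.2 × 10⁻⁶) / (94.4 × 10⁻⁹) = 0.1292 × 10³

129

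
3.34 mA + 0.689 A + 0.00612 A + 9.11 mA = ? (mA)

In mA:
  3.34 mA → 3.34
  0.689 A = 0.689 × 10³ mA = 689
  0.00612 A = 0.00612 × 10³ mA = 6.12
  9.11 mA → 9.11
Sum: 3.34 + 689 + 6.12 + 9.11 = 707.57

707.57 mA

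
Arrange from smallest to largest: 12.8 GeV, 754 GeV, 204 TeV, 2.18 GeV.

12.8 GeV = 12800000000 eV
754 GeV = 754000000000 eV
204 TeV = 204000000000000 eV
2.18 GeV = 2180000000 eV

2.18 GeV < 12.8 GeV < 754 GeV < 204 TeV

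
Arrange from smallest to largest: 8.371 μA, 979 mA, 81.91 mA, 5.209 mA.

8.371 μA = 0.000008371 A
979 mA = 0.979 A
81.91 mA = 0.08191 A
5.209 mA = 0.005209 A

8.371 μA < 5.209 mA < 81.91 mA < 979 mA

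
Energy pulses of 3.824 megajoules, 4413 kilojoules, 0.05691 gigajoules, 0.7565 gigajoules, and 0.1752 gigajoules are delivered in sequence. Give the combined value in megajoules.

996.847 megajoules

In megajoules:
  3.824 megajoules → 3.824
  4413 kilojoules = 4413e-3 megajoules = 4.413
  0.05691 gigajoules = 0.05691e3 megajoules = 56.91
  0.7565 gigajoules = 0.7565e3 megajoules = 756.5
  0.1752 gigajoules = 0.1752e3 megajoules = 175.2
Sum: 3.824 + 4.413 + 56.91 + 756.5 + 175.2 = 996.847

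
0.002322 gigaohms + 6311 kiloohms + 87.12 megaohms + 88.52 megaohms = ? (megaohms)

In megaohms:
  0.002322 gigaohms = 0.002322e3 megaohms = 2.322
  6311 kiloohms = 6311e-3 megaohms = 6.311
  87.12 megaohms → 87.12
  88.52 megaohms → 88.52
Sum: 2.322 + 6.311 + 87.12 + 88.52 = 184.273

184.273 megaohms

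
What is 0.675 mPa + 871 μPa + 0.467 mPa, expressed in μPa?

2013 μPa

In μPa:
  0.675 mPa = 0.675 × 10^3 μPa = 675
  871 μPa → 871
  0.467 mPa = 0.467 × 10^3 μPa = 467
Sum: 675 + 871 + 467 = 2013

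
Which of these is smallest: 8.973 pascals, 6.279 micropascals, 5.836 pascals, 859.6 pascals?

6.279 micropascals

8.973 pascals = 8.973 pascals
6.279 micropascals = 0.000006279 pascals
5.836 pascals = 5.836 pascals
859.6 pascals = 859.6 pascals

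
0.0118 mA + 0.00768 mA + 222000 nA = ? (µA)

In µA:
  0.0118 mA = 0.0118 × 10^3 µA = 11.8
  0.00768 mA = 0.00768 × 10^3 µA = 7.68
  222000 nA = 222000 × 10^-3 µA = 222
Sum: 11.8 + 7.68 + 222 = 241.48

241.48 µA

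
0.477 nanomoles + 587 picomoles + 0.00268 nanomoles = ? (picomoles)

In picomoles:
  0.477 nanomoles = 0.477 × 10³ picomoles = 477
  587 picomoles → 587
  0.00268 nanomoles = 0.00268 × 10³ picomoles = 2.68
Sum: 477 + 587 + 2.68 = 1066.68

1066.68 picomoles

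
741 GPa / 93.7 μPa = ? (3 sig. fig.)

7910000000000000

(741 × 10⁹) / (93.7 × 10⁻⁶) = 7.908 × 10¹⁵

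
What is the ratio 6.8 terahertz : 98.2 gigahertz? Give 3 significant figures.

(6.8 × 10¹²) / (98.2 × 10⁹) = 0.06925 × 10³

69.2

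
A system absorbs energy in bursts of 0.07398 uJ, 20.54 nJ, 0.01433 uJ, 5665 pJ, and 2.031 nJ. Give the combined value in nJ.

In nJ:
  0.07398 uJ = 0.07398 × 10^3 nJ = 73.98
  20.54 nJ → 20.54
  0.01433 uJ = 0.01433 × 10^3 nJ = 14.33
  5665 pJ = 5665 × 10^-3 nJ = 5.665
  2.031 nJ → 2.031
Sum: 73.98 + 20.54 + 14.33 + 5.665 + 2.031 = 116.546

116.546 nJ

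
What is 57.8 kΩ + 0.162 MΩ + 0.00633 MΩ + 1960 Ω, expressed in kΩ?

228.09 kΩ

In kΩ:
  57.8 kΩ → 57.8
  0.162 MΩ = 0.162 × 10³ kΩ = 162
  0.00633 MΩ = 0.00633 × 10³ kΩ = 6.33
  1960 Ω = 1960 × 10⁻³ kΩ = 1.96
Sum: 57.8 + 162 + 6.33 + 1.96 = 228.09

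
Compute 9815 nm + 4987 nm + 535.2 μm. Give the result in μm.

In μm:
  9815 nm = 9815 × 10^-3 μm = 9.815
  4987 nm = 4987 × 10^-3 μm = 4.987
  535.2 μm → 535.2
Sum: 9.815 + 4.987 + 535.2 = 550.002

550.002 μm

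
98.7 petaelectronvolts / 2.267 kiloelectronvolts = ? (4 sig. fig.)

43540000000000

(98.7 × 10¹⁵) / (2.267 × 10³) = 43.538 × 10¹²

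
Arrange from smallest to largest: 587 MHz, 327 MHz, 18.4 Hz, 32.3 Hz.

587 MHz = 587000000 Hz
327 MHz = 327000000 Hz
18.4 Hz = 18.4 Hz
32.3 Hz = 32.3 Hz

18.4 Hz < 32.3 Hz < 327 MHz < 587 MHz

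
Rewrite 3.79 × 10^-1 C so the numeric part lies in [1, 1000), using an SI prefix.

379 mC

= 379 × 10^-3 C; 10^-3 is milli.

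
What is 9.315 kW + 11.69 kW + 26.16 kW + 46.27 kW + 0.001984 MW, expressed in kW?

95.419 kW

In kW:
  9.315 kW → 9.315
  11.69 kW → 11.69
  26.16 kW → 26.16
  46.27 kW → 46.27
  0.001984 MW = 0.001984 × 10³ kW = 1.984
Sum: 9.315 + 11.69 + 26.16 + 46.27 + 1.984 = 95.419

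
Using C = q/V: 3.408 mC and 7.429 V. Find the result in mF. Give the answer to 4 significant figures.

0.4587 mF

(3.408 × 10^-3) / (7.429) = 0.458743 × 10^-3 F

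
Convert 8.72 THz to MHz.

8720000 MHz

tera = 10^12, mega = 10^6; factor is 10^6.
8.72 × 10^6 = 8720000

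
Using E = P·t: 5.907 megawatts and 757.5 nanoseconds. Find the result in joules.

5.907 × 10⁶ × 757.5 × 10⁻⁹ = 4474.5525 × 10⁻³ J

4.4745525 joules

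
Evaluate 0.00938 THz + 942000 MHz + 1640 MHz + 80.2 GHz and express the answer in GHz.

1033.22 GHz

In GHz:
  0.00938 THz = 0.00938e3 GHz = 9.38
  942000 MHz = 942000e-3 GHz = 942
  1640 MHz = 1640e-3 GHz = 1.64
  80.2 GHz → 80.2
Sum: 9.38 + 942 + 1.64 + 80.2 = 1033.22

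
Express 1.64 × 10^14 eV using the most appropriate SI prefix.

164 TeV

= 164 × 10^12 eV; 10^12 is tera.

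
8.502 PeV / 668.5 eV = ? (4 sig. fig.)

12720000000000

(8.502 × 10^15) / (668.5) = 0.012718 × 10^15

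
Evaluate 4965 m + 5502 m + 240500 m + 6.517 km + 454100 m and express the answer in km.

In km:
  4965 m = 4965 × 10^-3 km = 4.965
  5502 m = 5502 × 10^-3 km = 5.502
  240500 m = 240500 × 10^-3 km = 240.5
  6.517 km → 6.517
  454100 m = 454100 × 10^-3 km = 454.1
Sum: 4.965 + 5.502 + 240.5 + 6.517 + 454.1 = 711.584

711.584 km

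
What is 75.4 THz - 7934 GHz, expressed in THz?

In THz:
  75.4 THz → 75.4
  7934 GHz = 7934e-3 THz = 7.934
Difference: 75.4 - 7.934 = 67.466

67.466 THz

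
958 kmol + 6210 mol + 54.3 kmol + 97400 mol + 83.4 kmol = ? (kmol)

In kmol:
  958 kmol → 958
  6210 mol = 6210e-3 kmol = 6.21
  54.3 kmol → 54.3
  97400 mol = 97400e-3 kmol = 97.4
  83.4 kmol → 83.4
Sum: 958 + 6.21 + 54.3 + 97.4 + 83.4 = 1199.31

1199.31 kmol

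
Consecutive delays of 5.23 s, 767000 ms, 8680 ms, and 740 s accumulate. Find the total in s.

In s:
  5.23 s → 5.23
  767000 ms = 767000 × 10⁻³ s = 767
  8680 ms = 8680 × 10⁻³ s = 8.68
  740 s → 740
Sum: 5.23 + 767 + 8.68 + 740 = 1520.91

1520.91 s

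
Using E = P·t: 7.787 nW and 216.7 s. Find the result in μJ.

1.6874429 μJ

7.787e-9 × 216.7 = 1687.4429e-9 J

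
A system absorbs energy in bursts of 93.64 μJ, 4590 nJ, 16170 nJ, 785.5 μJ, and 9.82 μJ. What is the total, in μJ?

909.72 μJ

In μJ:
  93.64 μJ → 93.64
  4590 nJ = 4590 × 10^-3 μJ = 4.59
  16170 nJ = 16170 × 10^-3 μJ = 16.17
  785.5 μJ → 785.5
  9.82 μJ → 9.82
Sum: 93.64 + 4.59 + 16.17 + 785.5 + 9.82 = 909.72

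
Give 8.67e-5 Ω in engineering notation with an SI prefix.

86.7 µΩ

= 86.7e-6 Ω; 1e-6 is micro.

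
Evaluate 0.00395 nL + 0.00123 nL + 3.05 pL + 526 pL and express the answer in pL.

534.23 pL

In pL:
  0.00395 nL = 0.00395 × 10³ pL = 3.95
  0.00123 nL = 0.00123 × 10³ pL = 1.23
  3.05 pL → 3.05
  526 pL → 526
Sum: 3.95 + 1.23 + 3.05 + 526 = 534.23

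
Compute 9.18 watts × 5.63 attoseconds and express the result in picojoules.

9.18 × 5.63e-18 = 51.6834e-18 J

0.0000516834 picojoules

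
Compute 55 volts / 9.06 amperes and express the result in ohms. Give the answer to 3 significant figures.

(55) / (9.06) = 6.0706 Ω

6.07 ohms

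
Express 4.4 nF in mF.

0.0000044 mF

nano = 10⁻⁹, milli = 10⁻³; factor is 10⁻⁶.
4.4 × 10⁻⁶ = 0.0000044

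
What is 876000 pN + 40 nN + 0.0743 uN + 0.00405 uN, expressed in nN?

994.35 nN

In nN:
  876000 pN = 876000 × 10⁻³ nN = 876
  40 nN → 40
  0.0743 uN = 0.0743 × 10³ nN = 74.3
  0.00405 uN = 0.00405 × 10³ nN = 4.05
Sum: 876 + 40 + 74.3 + 4.05 = 994.35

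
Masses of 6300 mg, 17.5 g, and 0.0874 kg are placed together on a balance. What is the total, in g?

111.2 g

In g:
  6300 mg = 6300 × 10⁻³ g = 6.3
  17.5 g → 17.5
  0.0874 kg = 0.0874 × 10³ g = 87.4
Sum: 6.3 + 17.5 + 87.4 = 111.2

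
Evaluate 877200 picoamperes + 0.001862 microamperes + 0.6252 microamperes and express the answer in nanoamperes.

In nanoamperes:
  877200 picoamperes = 877200e-3 nanoamperes = 877.2
  0.001862 microamperes = 0.001862e3 nanoamperes = 1.862
  0.6252 microamperes = 0.6252e3 nanoamperes = 625.2
Sum: 877.2 + 1.862 + 625.2 = 1504.262

1504.262 nanoamperes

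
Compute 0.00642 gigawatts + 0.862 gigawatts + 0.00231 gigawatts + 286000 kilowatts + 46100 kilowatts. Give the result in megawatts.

In megawatts:
  0.00642 gigawatts = 0.00642e3 megawatts = 6.42
  0.862 gigawatts = 0.862e3 megawatts = 862
  0.00231 gigawatts = 0.00231e3 megawatts = 2.31
  286000 kilowatts = 286000e-3 megawatts = 286
  46100 kilowatts = 46100e-3 megawatts = 46.1
Sum: 6.42 + 862 + 2.31 + 286 + 46.1 = 1202.83

1202.83 megawatts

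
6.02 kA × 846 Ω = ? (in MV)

6.02 × 10^3 × 846 = 5092.92 × 10^3 V

5.09292 MV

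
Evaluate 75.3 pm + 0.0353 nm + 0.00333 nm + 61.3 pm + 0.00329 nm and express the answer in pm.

In pm:
  75.3 pm → 75.3
  0.0353 nm = 0.0353 × 10^3 pm = 35.3
  0.00333 nm = 0.00333 × 10^3 pm = 3.33
  61.3 pm → 61.3
  0.00329 nm = 0.00329 × 10^3 pm = 3.29
Sum: 75.3 + 35.3 + 3.33 + 61.3 + 3.29 = 178.52

178.52 pm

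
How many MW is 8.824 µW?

micro = 1e-6, mega = 1e6; factor is 1e-12.
8.824 × 1e-12 = 0.000000000008824

0.000000000008824 MW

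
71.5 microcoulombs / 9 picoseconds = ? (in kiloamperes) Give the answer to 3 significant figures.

(71.5 × 10⁻⁶) / (9 × 10⁻¹²) = 7.9444 × 10⁶ A

7940 kiloamperes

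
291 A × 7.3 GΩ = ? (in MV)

2124300 MV

291 × 7.3e9 = 2124.3e9 V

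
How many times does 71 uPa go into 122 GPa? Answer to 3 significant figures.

(122 × 10^9) / (71 × 10^-6) = 1.718 × 10^15

1720000000000000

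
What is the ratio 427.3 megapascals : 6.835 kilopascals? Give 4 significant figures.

(427.3e6) / (6.835e3) = 62.516e3

62520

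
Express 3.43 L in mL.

(no prefix) = 10^0, milli = 10^-3; factor is 10^3.
3.43 × 10^3 = 3430

3430 mL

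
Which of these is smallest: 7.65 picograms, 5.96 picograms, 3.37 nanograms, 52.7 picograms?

7.65 picograms = 0.00000000000765 grams
5.96 picograms = 0.00000000000596 grams
3.37 nanograms = 0.00000000337 grams
52.7 picograms = 0.0000000000527 grams

5.96 picograms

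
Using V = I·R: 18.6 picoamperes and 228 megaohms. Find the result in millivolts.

18.6 × 10^-12 × 228 × 10^6 = 4240.8 × 10^-6 V

4.2408 millivolts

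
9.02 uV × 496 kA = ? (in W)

4.47392 W

9.02 × 10^-6 × 496 × 10^3 = 4473.92 × 10^-3 W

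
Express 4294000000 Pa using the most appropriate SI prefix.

= 4.294 × 10^9 Pa; 10^9 is giga.

4.294 GPa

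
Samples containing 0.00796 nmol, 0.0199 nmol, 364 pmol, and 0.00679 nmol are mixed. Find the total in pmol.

In pmol:
  0.00796 nmol = 0.00796 × 10³ pmol = 7.96
  0.0199 nmol = 0.0199 × 10³ pmol = 19.9
  364 pmol → 364
  0.00679 nmol = 0.00679 × 10³ pmol = 6.79
Sum: 7.96 + 19.9 + 364 + 6.79 = 398.65

398.65 pmol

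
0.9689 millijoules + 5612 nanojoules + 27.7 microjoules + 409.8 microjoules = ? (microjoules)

1412.012 microjoules

In microjoules:
  0.9689 millijoules = 0.9689 × 10^3 microjoules = 968.9
  5612 nanojoules = 5612 × 10^-3 microjoules = 5.612
  27.7 microjoules → 27.7
  409.8 microjoules → 409.8
Sum: 968.9 + 5.612 + 27.7 + 409.8 = 1412.012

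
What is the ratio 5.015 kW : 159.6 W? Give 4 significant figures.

(5.015e3) / (159.6) = 0.031422e3

31.42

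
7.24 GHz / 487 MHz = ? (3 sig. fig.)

14.9

(7.24e9) / (487e6) = 0.01487e3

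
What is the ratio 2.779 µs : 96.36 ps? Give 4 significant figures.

28840

(2.779 × 10⁻⁶) / (96.36 × 10⁻¹²) = 0.02884 × 10⁶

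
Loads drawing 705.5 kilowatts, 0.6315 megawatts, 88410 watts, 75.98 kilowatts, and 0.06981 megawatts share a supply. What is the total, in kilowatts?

1571.2 kilowatts

In kilowatts:
  705.5 kilowatts → 705.5
  0.6315 megawatts = 0.6315 × 10³ kilowatts = 631.5
  88410 watts = 88410 × 10⁻³ kilowatts = 88.41
  75.98 kilowatts → 75.98
  0.06981 megawatts = 0.06981 × 10³ kilowatts = 69.81
Sum: 705.5 + 631.5 + 88.41 + 75.98 + 69.81 = 1571.2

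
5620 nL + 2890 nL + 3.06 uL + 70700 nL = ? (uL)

In uL:
  5620 nL = 5620 × 10⁻³ uL = 5.62
  2890 nL = 2890 × 10⁻³ uL = 2.89
  3.06 uL → 3.06
  70700 nL = 70700 × 10⁻³ uL = 70.7
Sum: 5.62 + 2.89 + 3.06 + 70.7 = 82.27

82.27 uL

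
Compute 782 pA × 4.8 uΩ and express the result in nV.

782 × 10⁻¹² × 4.8 × 10⁻⁶ = 3753.6 × 10⁻¹⁸ V

0.0000037536 nV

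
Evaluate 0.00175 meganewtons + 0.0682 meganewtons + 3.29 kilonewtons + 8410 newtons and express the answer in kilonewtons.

In kilonewtons:
  0.00175 meganewtons = 0.00175e3 kilonewtons = 1.75
  0.0682 meganewtons = 0.0682e3 kilonewtons = 68.2
  3.29 kilonewtons → 3.29
  8410 newtons = 8410e-3 kilonewtons = 8.41
Sum: 1.75 + 68.2 + 3.29 + 8.41 = 81.65

81.65 kilonewtons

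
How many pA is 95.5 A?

(no prefix) = 10^0, pico = 10^-12; factor is 10^12.
95.5 × 10^12 = 95500000000000

95500000000000 pA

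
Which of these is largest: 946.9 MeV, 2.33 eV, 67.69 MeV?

946.9 MeV

946.9 MeV = 946900000 eV
2.33 eV = 2.33 eV
67.69 MeV = 67690000 eV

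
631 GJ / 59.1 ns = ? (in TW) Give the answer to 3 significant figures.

10700000 TW

(631 × 10⁹) / (59.1 × 10⁻⁹) = 10.677 × 10¹⁸ W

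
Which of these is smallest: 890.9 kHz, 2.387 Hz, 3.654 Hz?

890.9 kHz = 890900 Hz
2.387 Hz = 2.387 Hz
3.654 Hz = 3.654 Hz

2.387 Hz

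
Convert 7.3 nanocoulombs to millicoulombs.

0.0000073 millicoulombs

nano = 1e-9, milli = 1e-3; factor is 1e-6.
7.3 × 1e-6 = 0.0000073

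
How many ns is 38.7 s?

(no prefix) = 1e0, nano = 1e-9; factor is 1e9.
38.7 × 1e9 = 38700000000

38700000000 ns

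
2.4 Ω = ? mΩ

2400 mΩ

(no prefix) = 1e0, milli = 1e-3; factor is 1e3.
2.4 × 1e3 = 2400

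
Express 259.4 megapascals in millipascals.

mega = 1e6, milli = 1e-3; factor is 1e9.
259.4 × 1e9 = 259400000000

259400000000 millipascals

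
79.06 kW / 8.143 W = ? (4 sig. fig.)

9709

(79.06e3) / (8.143) = 9.709e3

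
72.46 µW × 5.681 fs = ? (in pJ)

72.46 × 10⁻⁶ × 5.681 × 10⁻¹⁵ = 411.64526 × 10⁻²¹ J

0.00000041164526 pJ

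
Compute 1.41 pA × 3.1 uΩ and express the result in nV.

0.000000004371 nV

1.41 × 10⁻¹² × 3.1 × 10⁻⁶ = 4.371 × 10⁻¹⁸ V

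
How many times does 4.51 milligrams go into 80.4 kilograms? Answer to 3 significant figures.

17800000

(80.4e3) / (4.51e-3) = 17.83e6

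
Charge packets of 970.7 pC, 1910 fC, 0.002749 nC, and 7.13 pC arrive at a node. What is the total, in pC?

In pC:
  970.7 pC → 970.7
  1910 fC = 1910 × 10^-3 pC = 1.91
  0.002749 nC = 0.002749 × 10^3 pC = 2.749
  7.13 pC → 7.13
Sum: 970.7 + 1.91 + 2.749 + 7.13 = 982.489

982.489 pC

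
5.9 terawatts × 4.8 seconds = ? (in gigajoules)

5.9 × 10^12 × 4.8 = 28.32 × 10^12 J

28320 gigajoules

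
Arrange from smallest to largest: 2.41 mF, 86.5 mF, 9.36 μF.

2.41 mF = 0.00241 F
86.5 mF = 0.0865 F
9.36 μF = 0.00000936 F

9.36 μF < 2.41 mF < 86.5 mF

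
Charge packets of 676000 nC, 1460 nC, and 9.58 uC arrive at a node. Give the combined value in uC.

In uC:
  676000 nC = 676000e-3 uC = 676
  1460 nC = 1460e-3 uC = 1.46
  9.58 uC → 9.58
Sum: 676 + 1.46 + 9.58 = 687.04

687.04 uC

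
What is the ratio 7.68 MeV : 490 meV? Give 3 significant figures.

(7.68e6) / (490e-3) = 0.01567e9

15700000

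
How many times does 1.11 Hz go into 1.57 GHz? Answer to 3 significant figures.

(1.57 × 10^9) / (1.11) = 1.414 × 10^9

1410000000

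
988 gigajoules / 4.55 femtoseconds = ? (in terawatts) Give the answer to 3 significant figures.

(988 × 10⁹) / (4.55 × 10⁻¹⁵) = 217.14 × 10²⁴ W

217000000000000 terawatts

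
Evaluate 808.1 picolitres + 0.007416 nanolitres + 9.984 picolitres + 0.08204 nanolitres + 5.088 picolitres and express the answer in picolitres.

In picolitres:
  808.1 picolitres → 808.1
  0.007416 nanolitres = 0.007416e3 picolitres = 7.416
  9.984 picolitres → 9.984
  0.08204 nanolitres = 0.08204e3 picolitres = 82.04
  5.088 picolitres → 5.088
Sum: 808.1 + 7.416 + 9.984 + 82.04 + 5.088 = 912.628

912.628 picolitres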